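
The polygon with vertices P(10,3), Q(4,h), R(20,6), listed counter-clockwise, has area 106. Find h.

Write out the shoelace sum; only the two edges meeting at Q involve h:
2·Area = [(10·h − 4·3) + (4·6 − 20·h)] + 0
       = -10·h + 12 = 212
⇒ h = -20.

-20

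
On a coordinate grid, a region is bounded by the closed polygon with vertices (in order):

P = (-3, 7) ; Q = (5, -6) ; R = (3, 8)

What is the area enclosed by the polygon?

43

Apply Gauss's area formula: 2A = Σ (x_i·y_{i+1} − x_{i+1}·y_i), indices taken mod 3.
Σ = (-17) + (58) + (45) = 86
Area = |Σ|/2 = 43.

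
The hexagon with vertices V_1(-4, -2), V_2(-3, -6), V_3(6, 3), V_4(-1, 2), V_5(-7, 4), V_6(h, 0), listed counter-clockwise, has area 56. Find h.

Write out the shoelace sum; only the two edges meeting at V_6 involve h:
2·Area = [((-7)·0 − h·4) + (h·(-2) − (-4)·0)] + 70
       = -6·h + 70 = 112
⇒ h = -7.

-7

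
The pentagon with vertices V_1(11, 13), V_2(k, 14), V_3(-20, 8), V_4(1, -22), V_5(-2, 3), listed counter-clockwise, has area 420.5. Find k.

-15

The doubled signed area Σ (x_i y_{i+1} − x_{i+1} y_i) is linear in k.
With k=0 it equals 766; the coefficient of k is -5 (from the two edges through V_2).
So -5·k + 766 = 2·420.5 = 841 ⇒ k = -15.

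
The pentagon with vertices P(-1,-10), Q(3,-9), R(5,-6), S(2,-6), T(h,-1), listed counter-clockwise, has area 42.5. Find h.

-10

The doubled signed area Σ (x_i y_{i+1} − x_{i+1} y_i) is linear in h.
With h=0 it equals 45; the coefficient of h is -4 (from the two edges through T).
So -4·h + 45 = 2·42.5 = 85 ⇒ h = -10.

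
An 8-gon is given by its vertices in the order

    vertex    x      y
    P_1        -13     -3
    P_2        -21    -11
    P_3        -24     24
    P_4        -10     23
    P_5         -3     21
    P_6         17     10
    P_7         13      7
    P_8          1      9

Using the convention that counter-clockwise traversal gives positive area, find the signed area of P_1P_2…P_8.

Σ = (80) + (-768) + (-312) + (-141) + (-387) + (-11) + (110) + (114) = -1315
Signed area = Σ/2 = -657.5 (negative ⇒ clockwise traversal).

-657.5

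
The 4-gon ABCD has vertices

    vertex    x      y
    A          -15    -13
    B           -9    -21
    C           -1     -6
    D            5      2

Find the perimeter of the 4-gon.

|AB| = √((6)² + (-8)²) = √100 = 10
|BC| = √((8)² + (15)²) = √289 = 17
|CD| = √((6)² + (8)²) = √100 = 10
|DA| = √((-20)² + (-15)²) = √625 = 25
Perimeter = 10 + 17 + 10 + 25 = 62.

62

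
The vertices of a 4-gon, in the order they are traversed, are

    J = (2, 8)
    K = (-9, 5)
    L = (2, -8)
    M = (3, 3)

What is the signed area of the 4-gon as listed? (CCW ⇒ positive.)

Apply the shoelace formula: 2A = Σ (x_i·y_{i+1} − x_{i+1}·y_i), indices taken mod 4.
Σ = (82) + (62) + (30) + (18) = 192
Signed area = Σ/2 = 96 (positive ⇒ counter-clockwise traversal).

96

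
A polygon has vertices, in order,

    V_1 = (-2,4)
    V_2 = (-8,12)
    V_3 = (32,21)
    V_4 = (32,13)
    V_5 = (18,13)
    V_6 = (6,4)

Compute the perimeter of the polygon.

96

|V_1V_2| = √((-6)² + (8)²) = √100 = 10
|V_2V_3| = √((40)² + (9)²) = √1681 = 41
|V_3V_4| = √((0)² + (-8)²) = √64 = 8
|V_4V_5| = √((-14)² + (0)²) = √196 = 14
|V_5V_6| = √((-12)² + (-9)²) = √225 = 15
|V_6V_1| = √((-8)² + (0)²) = √64 = 8
Perimeter = 10 + 41 + 8 + 14 + 15 + 8 = 96.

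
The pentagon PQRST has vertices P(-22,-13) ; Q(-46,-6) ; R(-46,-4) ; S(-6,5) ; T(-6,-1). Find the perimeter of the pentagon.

94

|PQ| = √((-24)² + (7)²) = √625 = 25
|QR| = √((0)² + (2)²) = √4 = 2
|RS| = √((40)² + (9)²) = √1681 = 41
|ST| = √((0)² + (-6)²) = √36 = 6
|TP| = √((-16)² + (-12)²) = √400 = 20
Perimeter = 25 + 2 + 41 + 6 + 20 = 94.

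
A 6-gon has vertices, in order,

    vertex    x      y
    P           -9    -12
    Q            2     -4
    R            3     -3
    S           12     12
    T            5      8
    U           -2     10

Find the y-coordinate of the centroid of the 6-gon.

Apply Gauss's area formula. First the cross-terms c_i = x_i·y_{i+1} − x_{i+1}·y_i:
  60, 6, 72, 36, 66, 114  ⇒  2A = 354, A = 177.
Then Σ (y_i + y_{i+1})·c_i = 1326, so ȳ = 1326 / (6·177) = 221/177.

221/177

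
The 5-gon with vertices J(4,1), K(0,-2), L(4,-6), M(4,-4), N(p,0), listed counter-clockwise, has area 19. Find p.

6

Write out the shoelace sum; only the two edges meeting at N involve p:
2·Area = [(4·0 − p·(-4)) + (p·1 − 4·0)] + 8
       = 5·p + 8 = 38
⇒ p = 6.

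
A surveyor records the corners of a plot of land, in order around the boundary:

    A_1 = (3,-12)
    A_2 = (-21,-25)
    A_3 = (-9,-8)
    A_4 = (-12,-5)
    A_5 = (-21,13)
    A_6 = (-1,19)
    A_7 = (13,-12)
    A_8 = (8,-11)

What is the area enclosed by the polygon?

Σ = (-327) + (-57) + (-51) + (-261) + (-386) + (-235) + (-47) + (-63) = -1427
Area = |Σ|/2 = 713.5.

713.5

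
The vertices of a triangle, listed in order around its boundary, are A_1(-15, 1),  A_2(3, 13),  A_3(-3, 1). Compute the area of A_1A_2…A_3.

72

Apply the shoelace formula: 2A = Σ (x_i·y_{i+1} − x_{i+1}·y_i), indices taken mod 3.
A_1→A_2: (-15)(13) − (3)(1) = -198
A_2→A_3: (3)(1) − (-3)(13) = 42
A_3→A_1: (-3)(1) − (-15)(1) = 12
Σ = -144
Area = |Σ|/2 = 72.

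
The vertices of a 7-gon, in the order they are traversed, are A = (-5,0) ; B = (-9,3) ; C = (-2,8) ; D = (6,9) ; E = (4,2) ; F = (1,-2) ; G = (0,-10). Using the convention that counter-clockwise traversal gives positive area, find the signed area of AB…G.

Apply the surveyor's formula: 2A = Σ (x_i·y_{i+1} − x_{i+1}·y_i), indices taken mod 7.
A→B: (-5)(3) − (-9)(0) = -15
B→C: (-9)(8) − (-2)(3) = -66
C→D: (-2)(9) − (6)(8) = -66
D→E: (6)(2) − (4)(9) = -24
E→F: (4)(-2) − (1)(2) = -10
F→G: (1)(-10) − (0)(-2) = -10
G→A: (0)(0) − (-5)(-10) = -50
Σ = -241
Signed area = Σ/2 = -120.5 (negative ⇒ clockwise traversal).

-120.5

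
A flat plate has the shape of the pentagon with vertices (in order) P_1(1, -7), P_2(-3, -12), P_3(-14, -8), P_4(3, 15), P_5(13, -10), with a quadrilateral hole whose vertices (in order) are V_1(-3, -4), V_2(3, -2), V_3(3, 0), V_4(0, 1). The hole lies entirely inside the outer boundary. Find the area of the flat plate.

319.5

Outer boundary:
Apply Gauss's area formula: 2A = Σ (x_i·y_{i+1} − x_{i+1}·y_i), indices taken mod 5.
Σ = (-33) + (-144) + (-186) + (-225) + (-81) = -669
Area = |Σ|/2 = 334.5.
Hole:
Apply the surveyor's formula: 2A = Σ (x_i·y_{i+1} − x_{i+1}·y_i), indices taken mod 4.
Σ = (18) + (6) + (3) + (3) = 30
Area = |Σ|/2 = 15.
Net area = 334.5 − 15 = 319.5.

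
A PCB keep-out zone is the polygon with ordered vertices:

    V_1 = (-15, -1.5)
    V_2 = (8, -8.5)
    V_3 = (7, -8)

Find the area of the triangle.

2.25

Σ = (139.5) + (-4.5) + (-130.5) = 4.5
Area = |Σ|/2 = 2.25.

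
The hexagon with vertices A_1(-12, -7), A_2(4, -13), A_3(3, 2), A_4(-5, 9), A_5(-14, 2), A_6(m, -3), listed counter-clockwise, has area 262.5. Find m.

Write out the shoelace sum; only the two edges meeting at A_6 involve m:
2·Area = [((-14)·(-3) − m·2) + (m·(-7) − (-12)·(-3))] + 384
       = -9·m + 390 = 525
⇒ m = -15.

-15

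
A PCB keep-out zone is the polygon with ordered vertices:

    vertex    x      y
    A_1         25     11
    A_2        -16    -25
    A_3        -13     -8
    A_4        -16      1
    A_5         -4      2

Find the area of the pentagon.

Σ = (-449) + (-197) + (-141) + (-28) + (-94) = -909
Area = |Σ|/2 = 454.5.

454.5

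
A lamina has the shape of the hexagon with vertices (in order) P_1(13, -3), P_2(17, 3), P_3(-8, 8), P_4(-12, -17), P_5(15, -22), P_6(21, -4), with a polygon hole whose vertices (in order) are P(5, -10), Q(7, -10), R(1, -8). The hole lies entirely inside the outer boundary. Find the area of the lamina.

694

Outer boundary:
Cross-terms: 90, 160, 232, 519, 402, -11  ⇒  Σ = 1392
Area = |Σ|/2 = 696.
Hole:
Apply the surveyor's formula: 2A = Σ (x_i·y_{i+1} − x_{i+1}·y_i), indices taken mod 3.
Σ = (20) + (-46) + (30) = 4
Area = |Σ|/2 = 2.
Net area = 696 − 2 = 694.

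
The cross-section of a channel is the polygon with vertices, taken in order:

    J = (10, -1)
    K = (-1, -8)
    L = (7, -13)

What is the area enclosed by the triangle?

Apply Gauss's area formula: 2A = Σ (x_i·y_{i+1} − x_{i+1}·y_i), indices taken mod 3.
Σ = (-81) + (69) + (123) = 111
Area = |Σ|/2 = 55.5.

55.5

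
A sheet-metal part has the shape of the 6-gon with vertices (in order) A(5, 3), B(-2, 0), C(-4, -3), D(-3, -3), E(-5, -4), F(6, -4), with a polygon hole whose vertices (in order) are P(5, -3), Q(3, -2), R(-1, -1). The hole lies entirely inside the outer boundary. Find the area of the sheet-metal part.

46

Outer boundary:
Apply the shoelace (surveyor's) formula: 2A = Σ (x_i·y_{i+1} − x_{i+1}·y_i), indices taken mod 6.
Σ = (6) + (6) + (3) + (-3) + (44) + (38) = 94
Area = |Σ|/2 = 47.
Hole:
Apply Gauss's area formula: 2A = Σ (x_i·y_{i+1} − x_{i+1}·y_i), indices taken mod 3.
Cross-terms: -1, -5, 8  ⇒  Σ = 2
Area = |Σ|/2 = 1.
Net area = 47 − 1 = 46.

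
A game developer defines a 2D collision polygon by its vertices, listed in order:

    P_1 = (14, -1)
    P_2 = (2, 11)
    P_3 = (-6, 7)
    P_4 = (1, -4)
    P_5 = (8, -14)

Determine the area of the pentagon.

229.5

Apply Gauss's area formula: 2A = Σ (x_i·y_{i+1} − x_{i+1}·y_i), indices taken mod 5.
P_1→P_2: (14)(11) − (2)(-1) = 156
P_2→P_3: (2)(7) − (-6)(11) = 80
P_3→P_4: (-6)(-4) − (1)(7) = 17
P_4→P_5: (1)(-14) − (8)(-4) = 18
P_5→P_1: (8)(-1) − (14)(-14) = 188
Σ = 459
Area = |Σ|/2 = 229.5.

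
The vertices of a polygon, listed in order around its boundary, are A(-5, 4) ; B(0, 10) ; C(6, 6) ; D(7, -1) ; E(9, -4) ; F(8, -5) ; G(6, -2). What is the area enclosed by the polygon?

81

Σ = (-50) + (-60) + (-48) + (-19) + (-13) + (14) + (14) = -162
Area = |Σ|/2 = 81.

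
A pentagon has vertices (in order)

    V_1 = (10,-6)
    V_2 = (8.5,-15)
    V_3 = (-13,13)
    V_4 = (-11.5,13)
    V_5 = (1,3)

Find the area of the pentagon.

143.25

Σ = (-99) + (-84.5) + (-19.5) + (-47.5) + (-36) = -286.5
Area = |Σ|/2 = 143.25.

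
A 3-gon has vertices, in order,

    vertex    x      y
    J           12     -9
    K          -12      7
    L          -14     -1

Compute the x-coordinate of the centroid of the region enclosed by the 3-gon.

-14/3

Apply the shoelace (surveyor's) formula. First the cross-terms c_i = x_i·y_{i+1} − x_{i+1}·y_i:
  -24, 110, 138  ⇒  2A = 224, A = 112.
Then Σ (x_i + x_{i+1})·c_i = -3136, so x̄ = -3136 / (6·112) = -14/3.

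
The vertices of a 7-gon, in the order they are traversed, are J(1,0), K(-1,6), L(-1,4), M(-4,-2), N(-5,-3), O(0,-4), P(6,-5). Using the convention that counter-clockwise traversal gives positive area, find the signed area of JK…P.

Apply Gauss's area formula: 2A = Σ (x_i·y_{i+1} − x_{i+1}·y_i), indices taken mod 7.
J→K: (1)(6) − (-1)(0) = 6
K→L: (-1)(4) − (-1)(6) = 2
L→M: (-1)(-2) − (-4)(4) = 18
M→N: (-4)(-3) − (-5)(-2) = 2
N→O: (-5)(-4) − (0)(-3) = 20
O→P: (0)(-5) − (6)(-4) = 24
P→J: (6)(0) − (1)(-5) = 5
Σ = 77
Signed area = Σ/2 = 38.5 (positive ⇒ counter-clockwise traversal).

38.5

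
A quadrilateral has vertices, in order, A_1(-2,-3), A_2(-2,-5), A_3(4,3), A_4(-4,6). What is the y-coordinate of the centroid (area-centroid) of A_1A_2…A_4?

Apply the shoelace (surveyor's) formula. First the cross-terms c_i = x_i·y_{i+1} − x_{i+1}·y_i:
  4, 14, 36, 24  ⇒  2A = 78, A = 39.
Then Σ (y_i + y_{i+1})·c_i = 336, so ȳ = 336 / (6·39) = 56/39.

56/39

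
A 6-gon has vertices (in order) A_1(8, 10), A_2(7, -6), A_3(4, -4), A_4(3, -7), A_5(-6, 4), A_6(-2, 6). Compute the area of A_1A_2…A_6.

132

Σ = (-118) + (-4) + (-16) + (-30) + (-28) + (-68) = -264
Area = |Σ|/2 = 132.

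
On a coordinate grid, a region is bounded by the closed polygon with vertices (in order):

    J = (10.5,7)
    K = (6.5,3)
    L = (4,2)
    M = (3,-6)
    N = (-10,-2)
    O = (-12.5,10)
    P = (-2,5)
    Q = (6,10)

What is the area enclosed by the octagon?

194.75

J→K: (10.5)(3) − (6.5)(7) = -14
K→L: (6.5)(2) − (4)(3) = 1
L→M: (4)(-6) − (3)(2) = -30
M→N: (3)(-2) − (-10)(-6) = -66
N→O: (-10)(10) − (-12.5)(-2) = -125
O→P: (-12.5)(5) − (-2)(10) = -42.5
P→Q: (-2)(10) − (6)(5) = -50
Q→J: (6)(7) − (10.5)(10) = -63
Σ = -389.5
Area = |Σ|/2 = 194.75.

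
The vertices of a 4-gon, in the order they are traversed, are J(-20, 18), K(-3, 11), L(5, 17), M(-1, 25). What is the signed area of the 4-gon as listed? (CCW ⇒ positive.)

176

Σ = (-166) + (-106) + (142) + (482) = 352
Signed area = Σ/2 = 176 (positive ⇒ counter-clockwise traversal).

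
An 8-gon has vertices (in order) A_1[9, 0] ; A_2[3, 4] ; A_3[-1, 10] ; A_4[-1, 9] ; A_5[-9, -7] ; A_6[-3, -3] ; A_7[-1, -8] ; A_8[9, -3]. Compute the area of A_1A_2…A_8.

Σ = (36) + (34) + (1) + (88) + (6) + (21) + (75) + (27) = 288
Area = |Σ|/2 = 144.

144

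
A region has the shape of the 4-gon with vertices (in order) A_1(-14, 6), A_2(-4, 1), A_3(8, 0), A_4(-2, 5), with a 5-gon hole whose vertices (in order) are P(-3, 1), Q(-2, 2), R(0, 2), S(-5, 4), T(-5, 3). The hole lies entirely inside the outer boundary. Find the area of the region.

44.5

Outer boundary:
Cross-terms: 10, -8, 40, 58  ⇒  Σ = 100
Area = |Σ|/2 = 50.
Hole:
Apply the surveyor's formula: 2A = Σ (x_i·y_{i+1} − x_{i+1}·y_i), indices taken mod 5.
Cross-terms: -4, -4, 10, 5, 4  ⇒  Σ = 11
Area = |Σ|/2 = 5.5.
Net area = 50 − 5.5 = 44.5.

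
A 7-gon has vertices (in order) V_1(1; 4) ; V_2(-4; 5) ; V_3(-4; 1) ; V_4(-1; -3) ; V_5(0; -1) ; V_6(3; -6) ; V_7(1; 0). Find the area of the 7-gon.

32

Apply the shoelace (surveyor's) formula: 2A = Σ (x_i·y_{i+1} − x_{i+1}·y_i), indices taken mod 7.
V_1→V_2: (1)(5) − (-4)(4) = 21
V_2→V_3: (-4)(1) − (-4)(5) = 16
V_3→V_4: (-4)(-3) − (-1)(1) = 13
V_4→V_5: (-1)(-1) − (0)(-3) = 1
V_5→V_6: (0)(-6) − (3)(-1) = 3
V_6→V_7: (3)(0) − (1)(-6) = 6
V_7→V_1: (1)(4) − (1)(0) = 4
Σ = 64
Area = |Σ|/2 = 32.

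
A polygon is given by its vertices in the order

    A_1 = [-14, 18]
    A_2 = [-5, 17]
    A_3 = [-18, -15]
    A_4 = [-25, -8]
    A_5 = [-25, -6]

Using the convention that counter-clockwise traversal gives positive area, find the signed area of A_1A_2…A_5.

Σ = (-148) + (381) + (-231) + (-50) + (-534) = -582
Signed area = Σ/2 = -291 (negative ⇒ clockwise traversal).

-291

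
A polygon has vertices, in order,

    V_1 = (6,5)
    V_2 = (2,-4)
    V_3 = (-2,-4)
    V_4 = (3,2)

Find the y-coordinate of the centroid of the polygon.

-11/13

Apply Gauss's area formula. First the cross-terms c_i = x_i·y_{i+1} − x_{i+1}·y_i:
  -34, -16, 8, 3  ⇒  2A = -39, A = -19.5.
Then Σ (y_i + y_{i+1})·c_i = 99, so ȳ = 99 / (6·(-19.5)) = -11/13.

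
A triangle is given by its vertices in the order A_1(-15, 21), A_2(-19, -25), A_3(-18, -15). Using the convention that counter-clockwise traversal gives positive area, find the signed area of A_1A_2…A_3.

Apply the shoelace formula: 2A = Σ (x_i·y_{i+1} − x_{i+1}·y_i), indices taken mod 3.
Σ = (774) + (-165) + (-603) = 6
Signed area = Σ/2 = 3 (positive ⇒ counter-clockwise traversal).

3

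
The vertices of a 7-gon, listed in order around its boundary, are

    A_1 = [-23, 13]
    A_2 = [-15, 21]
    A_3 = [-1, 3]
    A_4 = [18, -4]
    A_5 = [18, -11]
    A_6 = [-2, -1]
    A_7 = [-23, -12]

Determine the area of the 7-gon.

551

Apply the shoelace (surveyor's) formula: 2A = Σ (x_i·y_{i+1} − x_{i+1}·y_i), indices taken mod 7.
Cross-terms: -288, -24, -50, -126, -40, 1, -575  ⇒  Σ = -1102
Area = |Σ|/2 = 551.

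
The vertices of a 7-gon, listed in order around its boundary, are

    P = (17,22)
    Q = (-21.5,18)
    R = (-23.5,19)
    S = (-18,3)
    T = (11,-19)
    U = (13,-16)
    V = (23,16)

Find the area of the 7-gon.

P→Q: (17)(18) − (-21.5)(22) = 779
Q→R: (-21.5)(19) − (-23.5)(18) = 14.5
R→S: (-23.5)(3) − (-18)(19) = 271.5
S→T: (-18)(-19) − (11)(3) = 309
T→U: (11)(-16) − (13)(-19) = 71
U→V: (13)(16) − (23)(-16) = 576
V→P: (23)(22) − (17)(16) = 234
Σ = 2255
Area = |Σ|/2 = 1127.5.

1127.5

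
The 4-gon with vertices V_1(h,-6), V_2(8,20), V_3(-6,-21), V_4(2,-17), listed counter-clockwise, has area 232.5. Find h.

9

The doubled signed area Σ (x_i y_{i+1} − x_{i+1} y_i) is linear in h.
With h=0 it equals 132; the coefficient of h is 37 (from the two edges through V_1).
So 37·h + 132 = 2·232.5 = 465 ⇒ h = 9.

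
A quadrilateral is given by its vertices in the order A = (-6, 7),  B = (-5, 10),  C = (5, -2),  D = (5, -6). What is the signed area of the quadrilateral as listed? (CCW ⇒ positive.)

-43

Apply the surveyor's formula: 2A = Σ (x_i·y_{i+1} − x_{i+1}·y_i), indices taken mod 4.
Σ = (-25) + (-40) + (-20) + (-1) = -86
Signed area = Σ/2 = -43 (negative ⇒ clockwise traversal).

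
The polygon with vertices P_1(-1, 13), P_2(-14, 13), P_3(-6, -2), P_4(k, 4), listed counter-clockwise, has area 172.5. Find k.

The doubled signed area Σ (x_i y_{i+1} − x_{i+1} y_i) is linear in k.
With k=0 it equals 255; the coefficient of k is 15 (from the two edges through P_4).
So 15·k + 255 = 2·172.5 = 345 ⇒ k = 6.

6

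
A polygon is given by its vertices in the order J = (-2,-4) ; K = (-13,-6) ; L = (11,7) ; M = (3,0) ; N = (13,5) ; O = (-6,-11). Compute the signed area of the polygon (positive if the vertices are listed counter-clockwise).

Cross-terms: -40, -25, -21, 15, -113, 2  ⇒  Σ = -182
Signed area = Σ/2 = -91 (negative ⇒ clockwise traversal).

-91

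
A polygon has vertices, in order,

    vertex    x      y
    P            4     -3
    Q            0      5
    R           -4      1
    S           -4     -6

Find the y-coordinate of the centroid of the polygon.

Apply the shoelace (surveyor's) formula. First the cross-terms c_i = x_i·y_{i+1} − x_{i+1}·y_i:
  20, 20, 28, 36  ⇒  2A = 104, A = 52.
Then Σ (y_i + y_{i+1})·c_i = -304, so ȳ = -304 / (6·52) = -38/39.

-38/39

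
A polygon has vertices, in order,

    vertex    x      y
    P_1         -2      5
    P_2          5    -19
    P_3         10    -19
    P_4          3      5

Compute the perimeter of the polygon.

60

|P_1P_2| = √((7)² + (-24)²) = √625 = 25
|P_2P_3| = √((5)² + (0)²) = √25 = 5
|P_3P_4| = √((-7)² + (24)²) = √625 = 25
|P_4P_1| = √((-5)² + (0)²) = √25 = 5
Perimeter = 25 + 5 + 25 + 5 = 60.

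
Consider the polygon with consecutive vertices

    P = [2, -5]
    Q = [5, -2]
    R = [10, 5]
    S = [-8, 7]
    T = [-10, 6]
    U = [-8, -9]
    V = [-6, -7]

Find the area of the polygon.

191

Apply Gauss's area formula: 2A = Σ (x_i·y_{i+1} − x_{i+1}·y_i), indices taken mod 7.
P→Q: (2)(-2) − (5)(-5) = 21
Q→R: (5)(5) − (10)(-2) = 45
R→S: (10)(7) − (-8)(5) = 110
S→T: (-8)(6) − (-10)(7) = 22
T→U: (-10)(-9) − (-8)(6) = 138
U→V: (-8)(-7) − (-6)(-9) = 2
V→P: (-6)(-5) − (2)(-7) = 44
Σ = 382
Area = |Σ|/2 = 191.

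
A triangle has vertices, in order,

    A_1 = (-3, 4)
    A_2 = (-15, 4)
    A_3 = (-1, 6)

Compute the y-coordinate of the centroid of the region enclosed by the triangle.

Apply the shoelace (surveyor's) formula. First the cross-terms c_i = x_i·y_{i+1} − x_{i+1}·y_i:
  48, -86, 14  ⇒  2A = -24, A = -12.
Then Σ (y_i + y_{i+1})·c_i = -336, so ȳ = -336 / (6·(-12)) = 14/3.

14/3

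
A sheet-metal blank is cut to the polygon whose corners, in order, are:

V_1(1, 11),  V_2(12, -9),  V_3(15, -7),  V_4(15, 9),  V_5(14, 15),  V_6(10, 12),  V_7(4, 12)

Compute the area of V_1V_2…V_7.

185.5

Apply Gauss's area formula: 2A = Σ (x_i·y_{i+1} − x_{i+1}·y_i), indices taken mod 7.
V_1→V_2: (1)(-9) − (12)(11) = -141
V_2→V_3: (12)(-7) − (15)(-9) = 51
V_3→V_4: (15)(9) − (15)(-7) = 240
V_4→V_5: (15)(15) − (14)(9) = 99
V_5→V_6: (14)(12) − (10)(15) = 18
V_6→V_7: (10)(12) − (4)(12) = 72
V_7→V_1: (4)(11) − (1)(12) = 32
Σ = 371
Area = |Σ|/2 = 185.5.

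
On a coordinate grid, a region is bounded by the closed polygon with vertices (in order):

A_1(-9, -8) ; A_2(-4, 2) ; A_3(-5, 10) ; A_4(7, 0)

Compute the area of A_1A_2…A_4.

Apply the surveyor's formula: 2A = Σ (x_i·y_{i+1} − x_{i+1}·y_i), indices taken mod 4.
Σ = (-50) + (-30) + (-70) + (-56) = -206
Area = |Σ|/2 = 103.

103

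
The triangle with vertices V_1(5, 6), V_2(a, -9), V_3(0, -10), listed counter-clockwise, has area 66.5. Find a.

-8

Write out the shoelace sum; only the two edges meeting at V_2 involve a:
2·Area = [(5·(-9) − a·6) + (a·(-10) − 0·(-9))] + 50
       = -16·a + 5 = 133
⇒ a = -8.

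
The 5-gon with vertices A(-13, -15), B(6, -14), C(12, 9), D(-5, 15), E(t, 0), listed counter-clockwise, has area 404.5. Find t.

-3

Write out the shoelace sum; only the two edges meeting at E involve t:
2·Area = [((-5)·0 − t·15) + (t·(-15) − (-13)·0)] + 719
       = -30·t + 719 = 809
⇒ t = -3.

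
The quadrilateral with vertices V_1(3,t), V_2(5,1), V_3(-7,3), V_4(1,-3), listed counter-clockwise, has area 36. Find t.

-5

The doubled signed area Σ (x_i y_{i+1} − x_{i+1} y_i) is linear in t.
With t=0 it equals 52; the coefficient of t is -4 (from the two edges through V_1).
So -4·t + 52 = 2·36 = 72 ⇒ t = -5.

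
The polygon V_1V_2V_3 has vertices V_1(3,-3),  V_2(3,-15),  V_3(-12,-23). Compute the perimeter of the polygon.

|V_1V_2| = √((0)² + (-12)²) = √144 = 12
|V_2V_3| = √((-15)² + (-8)²) = √289 = 17
|V_3V_1| = √((15)² + (20)²) = √625 = 25
Perimeter = 12 + 17 + 25 = 54.

54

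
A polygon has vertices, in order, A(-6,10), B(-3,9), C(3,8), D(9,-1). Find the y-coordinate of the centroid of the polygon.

Apply Gauss's area formula. First the cross-terms c_i = x_i·y_{i+1} − x_{i+1}·y_i:
  -24, -51, -75, 84  ⇒  2A = -66, A = -33.
Then Σ (y_i + y_{i+1})·c_i = -1092, so ȳ = -1092 / (6·(-33)) = 182/33.

182/33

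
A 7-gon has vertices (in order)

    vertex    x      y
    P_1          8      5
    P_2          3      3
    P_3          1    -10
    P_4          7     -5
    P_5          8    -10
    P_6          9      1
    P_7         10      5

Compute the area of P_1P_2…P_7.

77

Apply the shoelace formula: 2A = Σ (x_i·y_{i+1} − x_{i+1}·y_i), indices taken mod 7.
Σ = (9) + (-33) + (65) + (-30) + (98) + (35) + (10) = 154
Area = |Σ|/2 = 77.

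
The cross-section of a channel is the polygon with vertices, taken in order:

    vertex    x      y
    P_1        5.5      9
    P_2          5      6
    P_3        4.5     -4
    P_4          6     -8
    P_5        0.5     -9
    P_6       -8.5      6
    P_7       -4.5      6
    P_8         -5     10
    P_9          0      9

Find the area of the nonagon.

Apply the shoelace (surveyor's) formula: 2A = Σ (x_i·y_{i+1} − x_{i+1}·y_i), indices taken mod 9.
P_1→P_2: (5.5)(6) − (5)(9) = -12
P_2→P_3: (5)(-4) − (4.5)(6) = -47
P_3→P_4: (4.5)(-8) − (6)(-4) = -12
P_4→P_5: (6)(-9) − (0.5)(-8) = -50
P_5→P_6: (0.5)(6) − (-8.5)(-9) = -73.5
P_6→P_7: (-8.5)(6) − (-4.5)(6) = -24
P_7→P_8: (-4.5)(10) − (-5)(6) = -15
P_8→P_9: (-5)(9) − (0)(10) = -45
P_9→P_1: (0)(9) − (5.5)(9) = -49.5
Σ = -328
Area = |Σ|/2 = 164.

164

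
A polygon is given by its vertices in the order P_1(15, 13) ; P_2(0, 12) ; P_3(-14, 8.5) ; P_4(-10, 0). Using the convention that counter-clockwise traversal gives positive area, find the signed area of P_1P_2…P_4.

P_1→P_2: (15)(12) − (0)(13) = 180
P_2→P_3: (0)(8.5) − (-14)(12) = 168
P_3→P_4: (-14)(0) − (-10)(8.5) = 85
P_4→P_1: (-10)(13) − (15)(0) = -130
Σ = 303
Signed area = Σ/2 = 151.5 (positive ⇒ counter-clockwise traversal).

151.5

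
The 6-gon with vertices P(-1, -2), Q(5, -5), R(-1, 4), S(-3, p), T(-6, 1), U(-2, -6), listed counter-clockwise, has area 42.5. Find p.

Write out the shoelace sum; only the two edges meeting at S involve p:
2·Area = [((-1)·p − (-3)·4) + ((-3)·1 − (-6)·p)] + 66
       = 5·p + 75 = 85
⇒ p = 2.

2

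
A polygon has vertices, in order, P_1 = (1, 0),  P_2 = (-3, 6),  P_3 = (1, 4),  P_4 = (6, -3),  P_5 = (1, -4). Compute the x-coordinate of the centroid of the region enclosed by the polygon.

38/21

Apply the surveyor's formula. First the cross-terms c_i = x_i·y_{i+1} − x_{i+1}·y_i:
  6, -18, -27, -21, 4  ⇒  2A = -56, A = -28.
Then Σ (x_i + x_{i+1})·c_i = -304, so x̄ = -304 / (6·(-28)) = 38/21.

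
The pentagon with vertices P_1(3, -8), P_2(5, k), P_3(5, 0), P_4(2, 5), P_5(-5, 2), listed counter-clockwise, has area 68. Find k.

Write out the shoelace sum; only the two edges meeting at P_2 involve k:
2·Area = [(3·k − 5·(-8)) + (5·0 − 5·k)] + 88
       = -2·k + 128 = 136
⇒ k = -4.

-4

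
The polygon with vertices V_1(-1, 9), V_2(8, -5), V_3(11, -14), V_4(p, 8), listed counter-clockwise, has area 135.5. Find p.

13

Write out the shoelace sum; only the two edges meeting at V_4 involve p:
2·Area = [(11·8 − p·(-14)) + (p·9 − (-1)·8)] + -124
       = 23·p + -28 = 271
⇒ p = 13.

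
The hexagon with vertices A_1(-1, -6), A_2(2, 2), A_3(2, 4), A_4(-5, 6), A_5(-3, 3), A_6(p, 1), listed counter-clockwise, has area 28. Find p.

-1

The doubled signed area Σ (x_i y_{i+1} − x_{i+1} y_i) is linear in p.
With p=0 it equals 47; the coefficient of p is -9 (from the two edges through A_6).
So -9·p + 47 = 2·28 = 56 ⇒ p = -1.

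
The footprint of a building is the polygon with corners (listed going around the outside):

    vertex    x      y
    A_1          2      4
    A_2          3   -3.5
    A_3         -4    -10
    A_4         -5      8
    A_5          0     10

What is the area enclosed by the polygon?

Apply the shoelace (surveyor's) formula: 2A = Σ (x_i·y_{i+1} − x_{i+1}·y_i), indices taken mod 5.
Σ = (-19) + (-44) + (-82) + (-50) + (-20) = -215
Area = |Σ|/2 = 107.5.

107.5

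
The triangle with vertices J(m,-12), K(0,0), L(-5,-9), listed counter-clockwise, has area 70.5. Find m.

9

The doubled signed area Σ (x_i y_{i+1} − x_{i+1} y_i) is linear in m.
With m=0 it equals 60; the coefficient of m is 9 (from the two edges through J).
So 9·m + 60 = 2·70.5 = 141 ⇒ m = 9.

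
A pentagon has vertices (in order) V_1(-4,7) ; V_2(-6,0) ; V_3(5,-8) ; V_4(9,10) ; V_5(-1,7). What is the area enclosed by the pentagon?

V_1→V_2: (-4)(0) − (-6)(7) = 42
V_2→V_3: (-6)(-8) − (5)(0) = 48
V_3→V_4: (5)(10) − (9)(-8) = 122
V_4→V_5: (9)(7) − (-1)(10) = 73
V_5→V_1: (-1)(7) − (-4)(7) = 21
Σ = 306
Area = |Σ|/2 = 153.

153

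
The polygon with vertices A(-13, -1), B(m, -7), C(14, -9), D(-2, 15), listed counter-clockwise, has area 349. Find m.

The doubled signed area Σ (x_i y_{i+1} − x_{i+1} y_i) is linear in m.
With m=0 it equals 578; the coefficient of m is -8 (from the two edges through B).
So -8·m + 578 = 2·349 = 698 ⇒ m = -15.

-15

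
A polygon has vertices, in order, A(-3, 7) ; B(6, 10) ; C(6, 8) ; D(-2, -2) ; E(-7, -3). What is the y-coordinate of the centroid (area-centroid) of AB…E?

268/73

Apply Gauss's area formula. First the cross-terms c_i = x_i·y_{i+1} − x_{i+1}·y_i:
  -72, -12, 4, -8, -58  ⇒  2A = -146, A = -73.
Then Σ (y_i + y_{i+1})·c_i = -1608, so ȳ = -1608 / (6·(-73)) = 268/73.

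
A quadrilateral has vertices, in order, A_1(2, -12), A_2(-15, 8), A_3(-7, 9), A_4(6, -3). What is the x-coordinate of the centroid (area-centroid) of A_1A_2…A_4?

Apply Gauss's area formula. First the cross-terms c_i = x_i·y_{i+1} − x_{i+1}·y_i:
  -164, -79, -33, -66  ⇒  2A = -342, A = -171.
Then Σ (x_i + x_{i+1})·c_i = 3375, so x̄ = 3375 / (6·(-171)) = -125/38.

-125/38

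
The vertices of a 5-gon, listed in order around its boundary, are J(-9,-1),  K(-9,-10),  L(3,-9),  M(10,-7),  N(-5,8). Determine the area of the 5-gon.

191.5

Apply the surveyor's formula: 2A = Σ (x_i·y_{i+1} − x_{i+1}·y_i), indices taken mod 5.
Σ = (81) + (111) + (69) + (45) + (77) = 383
Area = |Σ|/2 = 191.5.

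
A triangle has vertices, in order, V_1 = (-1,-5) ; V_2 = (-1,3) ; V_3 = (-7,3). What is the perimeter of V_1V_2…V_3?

24

|V_1V_2| = √((0)² + (8)²) = √64 = 8
|V_2V_3| = √((-6)² + (0)²) = √36 = 6
|V_3V_1| = √((6)² + (-8)²) = √100 = 10
Perimeter = 8 + 6 + 10 = 24.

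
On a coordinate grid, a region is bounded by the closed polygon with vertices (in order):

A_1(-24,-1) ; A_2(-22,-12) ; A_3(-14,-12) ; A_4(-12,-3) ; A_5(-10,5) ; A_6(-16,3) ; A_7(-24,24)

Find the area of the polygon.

254

Σ = (266) + (96) + (-102) + (-90) + (50) + (-312) + (600) = 508
Area = |Σ|/2 = 254.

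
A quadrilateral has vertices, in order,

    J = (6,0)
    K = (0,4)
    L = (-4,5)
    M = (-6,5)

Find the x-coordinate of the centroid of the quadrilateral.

-1/3

Apply the shoelace formula. First the cross-terms c_i = x_i·y_{i+1} − x_{i+1}·y_i:
  24, 16, 10, -30  ⇒  2A = 20, A = 10.
Then Σ (x_i + x_{i+1})·c_i = -20, so x̄ = -20 / (6·10) = -1/3.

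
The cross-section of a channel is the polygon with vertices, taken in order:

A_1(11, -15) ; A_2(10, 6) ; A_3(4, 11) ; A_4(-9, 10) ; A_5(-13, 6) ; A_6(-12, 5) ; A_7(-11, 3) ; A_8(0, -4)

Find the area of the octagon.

315.5

Apply the shoelace (surveyor's) formula: 2A = Σ (x_i·y_{i+1} − x_{i+1}·y_i), indices taken mod 8.
Σ = (216) + (86) + (139) + (76) + (7) + (19) + (44) + (44) = 631
Area = |Σ|/2 = 315.5.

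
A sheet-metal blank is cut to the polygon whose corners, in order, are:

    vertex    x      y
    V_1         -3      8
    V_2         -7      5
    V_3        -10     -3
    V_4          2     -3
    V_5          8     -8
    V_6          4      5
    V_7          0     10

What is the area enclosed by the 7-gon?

149

V_1→V_2: (-3)(5) − (-7)(8) = 41
V_2→V_3: (-7)(-3) − (-10)(5) = 71
V_3→V_4: (-10)(-3) − (2)(-3) = 36
V_4→V_5: (2)(-8) − (8)(-3) = 8
V_5→V_6: (8)(5) − (4)(-8) = 72
V_6→V_7: (4)(10) − (0)(5) = 40
V_7→V_1: (0)(8) − (-3)(10) = 30
Σ = 298
Area = |Σ|/2 = 149.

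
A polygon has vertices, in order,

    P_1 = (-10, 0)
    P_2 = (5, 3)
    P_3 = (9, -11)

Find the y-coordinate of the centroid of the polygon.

-8/3

Apply the shoelace (surveyor's) formula. First the cross-terms c_i = x_i·y_{i+1} − x_{i+1}·y_i:
  -30, -82, -110  ⇒  2A = -222, A = -111.
Then Σ (y_i + y_{i+1})·c_i = 1776, so ȳ = 1776 / (6·(-111)) = -8/3.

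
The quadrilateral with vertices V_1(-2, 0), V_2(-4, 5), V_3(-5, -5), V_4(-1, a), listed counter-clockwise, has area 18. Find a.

-2

The doubled signed area Σ (x_i y_{i+1} − x_{i+1} y_i) is linear in a.
With a=0 it equals 30; the coefficient of a is -3 (from the two edges through V_4).
So -3·a + 30 = 2·18 = 36 ⇒ a = -2.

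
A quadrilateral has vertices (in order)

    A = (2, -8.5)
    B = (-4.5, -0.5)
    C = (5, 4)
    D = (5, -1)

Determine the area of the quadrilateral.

60.125

Apply the surveyor's formula: 2A = Σ (x_i·y_{i+1} − x_{i+1}·y_i), indices taken mod 4.
Cross-terms: -39.25, -15.5, -25, -40.5  ⇒  Σ = -120.25
Area = |Σ|/2 = 60.125.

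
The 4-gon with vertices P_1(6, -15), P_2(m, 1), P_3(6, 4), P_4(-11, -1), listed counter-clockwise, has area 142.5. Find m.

4

Write out the shoelace sum; only the two edges meeting at P_2 involve m:
2·Area = [(6·1 − m·(-15)) + (m·4 − 6·1)] + 209
       = 19·m + 209 = 285
⇒ m = 4.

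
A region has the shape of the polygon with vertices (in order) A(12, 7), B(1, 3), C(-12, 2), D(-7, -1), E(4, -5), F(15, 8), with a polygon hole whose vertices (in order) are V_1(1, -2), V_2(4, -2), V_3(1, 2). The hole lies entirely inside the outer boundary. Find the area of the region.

118

Outer boundary:
Σ = (29) + (38) + (26) + (39) + (107) + (9) = 248
Area = |Σ|/2 = 124.
Hole:
Apply the shoelace (surveyor's) formula: 2A = Σ (x_i·y_{i+1} − x_{i+1}·y_i), indices taken mod 3.
V_1→V_2: (1)(-2) − (4)(-2) = 6
V_2→V_3: (4)(2) − (1)(-2) = 10
V_3→V_1: (1)(-2) − (1)(2) = -4
Σ = 12
Area = |Σ|/2 = 6.
Net area = 124 − 6 = 118.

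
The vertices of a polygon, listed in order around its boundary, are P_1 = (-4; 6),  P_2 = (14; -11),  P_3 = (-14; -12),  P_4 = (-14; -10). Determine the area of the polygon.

257

Σ = (-40) + (-322) + (-28) + (-124) = -514
Area = |Σ|/2 = 257.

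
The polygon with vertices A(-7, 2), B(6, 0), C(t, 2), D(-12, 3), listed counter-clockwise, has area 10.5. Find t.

0

Write out the shoelace sum; only the two edges meeting at C involve t:
2·Area = [(6·2 − t·0) + (t·3 − (-12)·2)] + -15
       = 3·t + 21 = 21
⇒ t = 0.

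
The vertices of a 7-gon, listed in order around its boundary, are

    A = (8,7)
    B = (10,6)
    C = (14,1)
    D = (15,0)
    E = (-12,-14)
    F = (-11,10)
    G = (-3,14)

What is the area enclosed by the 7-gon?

426

Apply the surveyor's formula: 2A = Σ (x_i·y_{i+1} − x_{i+1}·y_i), indices taken mod 7.
Σ = (-22) + (-74) + (-15) + (-210) + (-274) + (-124) + (-133) = -852
Area = |Σ|/2 = 426.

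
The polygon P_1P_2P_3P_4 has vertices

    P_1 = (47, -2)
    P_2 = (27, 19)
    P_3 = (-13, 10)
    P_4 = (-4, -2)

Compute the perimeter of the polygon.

|P_1P_2| = √((-20)² + (21)²) = √841 = 29
|P_2P_3| = √((-40)² + (-9)²) = √1681 = 41
|P_3P_4| = √((9)² + (-12)²) = √225 = 15
|P_4P_1| = √((51)² + (0)²) = √2601 = 51
Perimeter = 29 + 41 + 15 + 51 = 136.

136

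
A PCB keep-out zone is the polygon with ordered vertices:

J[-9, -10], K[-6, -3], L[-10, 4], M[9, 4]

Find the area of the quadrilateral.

108.5

Σ = (-33) + (-54) + (-76) + (-54) = -217
Area = |Σ|/2 = 108.5.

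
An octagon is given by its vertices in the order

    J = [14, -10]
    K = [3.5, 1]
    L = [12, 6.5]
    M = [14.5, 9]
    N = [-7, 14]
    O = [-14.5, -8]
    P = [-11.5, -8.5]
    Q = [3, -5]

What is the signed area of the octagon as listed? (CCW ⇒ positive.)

376.375

Σ = (49) + (10.75) + (13.75) + (266) + (259) + (31.25) + (83) + (40) = 752.75
Signed area = Σ/2 = 376.375 (positive ⇒ counter-clockwise traversal).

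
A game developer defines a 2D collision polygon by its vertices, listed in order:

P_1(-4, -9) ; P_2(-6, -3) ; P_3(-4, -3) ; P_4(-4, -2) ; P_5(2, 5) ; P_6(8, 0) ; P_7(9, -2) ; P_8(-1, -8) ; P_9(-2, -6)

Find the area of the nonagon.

Apply the surveyor's formula: 2A = Σ (x_i·y_{i+1} − x_{i+1}·y_i), indices taken mod 9.
Σ = (-42) + (6) + (-4) + (-16) + (-40) + (-16) + (-74) + (-10) + (-6) = -202
Area = |Σ|/2 = 101.

101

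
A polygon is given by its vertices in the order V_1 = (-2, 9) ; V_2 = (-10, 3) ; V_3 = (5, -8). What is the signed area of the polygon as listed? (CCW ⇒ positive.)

89

Apply Gauss's area formula: 2A = Σ (x_i·y_{i+1} − x_{i+1}·y_i), indices taken mod 3.
Σ = (84) + (65) + (29) = 178
Signed area = Σ/2 = 89 (positive ⇒ counter-clockwise traversal).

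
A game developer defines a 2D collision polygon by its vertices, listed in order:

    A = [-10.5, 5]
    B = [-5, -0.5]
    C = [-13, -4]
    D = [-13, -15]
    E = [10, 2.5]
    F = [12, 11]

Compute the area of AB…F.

Apply the shoelace formula: 2A = Σ (x_i·y_{i+1} − x_{i+1}·y_i), indices taken mod 6.
Σ = (30.25) + (13.5) + (143) + (117.5) + (80) + (175.5) = 559.75
Area = |Σ|/2 = 279.875.

279.875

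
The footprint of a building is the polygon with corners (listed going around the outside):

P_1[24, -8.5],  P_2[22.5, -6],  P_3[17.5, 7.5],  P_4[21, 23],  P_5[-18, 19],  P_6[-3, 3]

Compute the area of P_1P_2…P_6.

Apply the surveyor's formula: 2A = Σ (x_i·y_{i+1} − x_{i+1}·y_i), indices taken mod 6.
P_1→P_2: (24)(-6) − (22.5)(-8.5) = 47.25
P_2→P_3: (22.5)(7.5) − (17.5)(-6) = 273.75
P_3→P_4: (17.5)(23) − (21)(7.5) = 245
P_4→P_5: (21)(19) − (-18)(23) = 813
P_5→P_6: (-18)(3) − (-3)(19) = 3
P_6→P_1: (-3)(-8.5) − (24)(3) = -46.5
Σ = 1335.5
Area = |Σ|/2 = 667.75.

667.75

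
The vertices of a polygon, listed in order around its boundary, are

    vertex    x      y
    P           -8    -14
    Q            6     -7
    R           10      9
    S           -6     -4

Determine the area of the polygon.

Apply the surveyor's formula: 2A = Σ (x_i·y_{i+1} − x_{i+1}·y_i), indices taken mod 4.
Cross-terms: 140, 124, 14, 52  ⇒  Σ = 330
Area = |Σ|/2 = 165.

165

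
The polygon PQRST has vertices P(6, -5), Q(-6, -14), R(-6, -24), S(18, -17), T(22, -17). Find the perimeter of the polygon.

|PQ| = √((-12)² + (-9)²) = √225 = 15
|QR| = √((0)² + (-10)²) = √100 = 10
|RS| = √((24)² + (7)²) = √625 = 25
|ST| = √((4)² + (0)²) = √16 = 4
|TP| = √((-16)² + (12)²) = √400 = 20
Perimeter = 15 + 10 + 25 + 4 + 20 = 74.

74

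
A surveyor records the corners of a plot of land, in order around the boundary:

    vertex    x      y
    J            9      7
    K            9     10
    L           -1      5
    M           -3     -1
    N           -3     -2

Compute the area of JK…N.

49

Apply the shoelace (surveyor's) formula: 2A = Σ (x_i·y_{i+1} − x_{i+1}·y_i), indices taken mod 5.
Σ = (27) + (55) + (16) + (3) + (-3) = 98
Area = |Σ|/2 = 49.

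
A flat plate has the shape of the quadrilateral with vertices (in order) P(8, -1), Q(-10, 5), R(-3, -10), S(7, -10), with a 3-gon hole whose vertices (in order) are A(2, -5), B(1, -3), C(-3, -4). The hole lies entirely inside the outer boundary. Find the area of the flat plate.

154.5

Outer boundary:
Apply the shoelace (surveyor's) formula: 2A = Σ (x_i·y_{i+1} − x_{i+1}·y_i), indices taken mod 4.
Cross-terms: 30, 115, 100, 73  ⇒  Σ = 318
Area = |Σ|/2 = 159.
Hole:
Apply the shoelace (surveyor's) formula: 2A = Σ (x_i·y_{i+1} − x_{i+1}·y_i), indices taken mod 3.
Σ = (-1) + (-13) + (23) = 9
Area = |Σ|/2 = 4.5.
Net area = 159 − 4.5 = 154.5.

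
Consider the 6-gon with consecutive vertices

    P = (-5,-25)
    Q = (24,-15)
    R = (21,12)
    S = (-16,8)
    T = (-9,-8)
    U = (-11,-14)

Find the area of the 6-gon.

Σ = (675) + (603) + (360) + (200) + (38) + (205) = 2081
Area = |Σ|/2 = 1040.5.

1040.5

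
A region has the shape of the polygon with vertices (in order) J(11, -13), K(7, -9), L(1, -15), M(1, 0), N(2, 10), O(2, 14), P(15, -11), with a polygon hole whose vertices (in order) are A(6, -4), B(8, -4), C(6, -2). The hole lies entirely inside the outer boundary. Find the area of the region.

Outer boundary:
Apply the shoelace formula: 2A = Σ (x_i·y_{i+1} − x_{i+1}·y_i), indices taken mod 7.
J→K: (11)(-9) − (7)(-13) = -8
K→L: (7)(-15) − (1)(-9) = -96
L→M: (1)(0) − (1)(-15) = 15
M→N: (1)(10) − (2)(0) = 10
N→O: (2)(14) − (2)(10) = 8
O→P: (2)(-11) − (15)(14) = -232
P→J: (15)(-13) − (11)(-11) = -74
Σ = -377
Area = |Σ|/2 = 188.5.
Hole:
A→B: (6)(-4) − (8)(-4) = 8
B→C: (8)(-2) − (6)(-4) = 8
C→A: (6)(-4) − (6)(-2) = -12
Σ = 4
Area = |Σ|/2 = 2.
Net area = 188.5 − 2 = 186.5.

186.5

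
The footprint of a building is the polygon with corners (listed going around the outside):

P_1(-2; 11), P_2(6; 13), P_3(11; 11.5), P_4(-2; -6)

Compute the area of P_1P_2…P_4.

P_1→P_2: (-2)(13) − (6)(11) = -92
P_2→P_3: (6)(11.5) − (11)(13) = -74
P_3→P_4: (11)(-6) − (-2)(11.5) = -43
P_4→P_1: (-2)(11) − (-2)(-6) = -34
Σ = -243
Area = |Σ|/2 = 121.5.

121.5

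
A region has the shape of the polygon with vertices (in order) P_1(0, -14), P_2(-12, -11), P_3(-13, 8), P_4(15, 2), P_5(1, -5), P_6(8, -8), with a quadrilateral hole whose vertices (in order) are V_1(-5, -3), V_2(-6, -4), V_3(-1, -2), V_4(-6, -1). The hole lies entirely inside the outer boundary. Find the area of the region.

Outer boundary:
Apply the surveyor's formula: 2A = Σ (x_i·y_{i+1} − x_{i+1}·y_i), indices taken mod 6.
Cross-terms: -168, -239, -146, -77, 32, -112  ⇒  Σ = -710
Area = |Σ|/2 = 355.
Hole:
Apply the surveyor's formula: 2A = Σ (x_i·y_{i+1} − x_{i+1}·y_i), indices taken mod 4.
Cross-terms: 2, 8, -11, 13  ⇒  Σ = 12
Area = |Σ|/2 = 6.
Net area = 355 − 6 = 349.

349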